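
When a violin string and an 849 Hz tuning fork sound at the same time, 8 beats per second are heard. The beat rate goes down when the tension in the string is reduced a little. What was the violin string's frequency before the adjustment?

857 Hz

|f − 849| = 8, so the violin string was at either 841 Hz or 857 Hz.
Lower tension means lower frequency; the adjustment lowers the violin string's frequency.
The beat rate fell, so the adjustment moved the violin string toward 849 Hz — it must have started above the reference.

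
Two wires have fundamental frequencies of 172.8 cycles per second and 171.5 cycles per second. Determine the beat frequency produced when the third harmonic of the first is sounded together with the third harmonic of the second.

3.9 Hz

Third harmonic of the first: 3·172.8 = 518.4 Hz.
Third harmonic of the second: 3·171.5 = 514.5 Hz.
f_beat = |518.4 − 514.5| = 3.9 Hz.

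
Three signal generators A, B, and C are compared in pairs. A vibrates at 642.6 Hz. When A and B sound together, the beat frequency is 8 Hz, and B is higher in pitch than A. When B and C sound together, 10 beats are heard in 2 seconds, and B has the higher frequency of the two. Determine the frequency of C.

B is above A, so f_B = 642.6 + 8 = 650.6 Hz.
B–C: Beat frequency = 10/2 = 5 Hz.
C is below B, so f_C = 650.6 − 5 = 645.6 Hz.

645.6 Hz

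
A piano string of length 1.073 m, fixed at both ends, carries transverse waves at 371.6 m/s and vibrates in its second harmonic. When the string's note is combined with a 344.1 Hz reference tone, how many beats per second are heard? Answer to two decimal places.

For a string fixed at both ends, f_n = n·v/(2L) = 2·371.6/(2·1.073) = 346.3187 Hz.
f_beat = |346.3187 − 344.1| = 2.22 Hz.

2.22 Hz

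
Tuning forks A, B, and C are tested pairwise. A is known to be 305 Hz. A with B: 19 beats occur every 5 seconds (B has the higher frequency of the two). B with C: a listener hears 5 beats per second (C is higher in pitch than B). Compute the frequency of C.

313.8 Hz

A–B: Beat frequency = 19/5 = 3.8 Hz.
B is above A, so f_B = 305 + 3.8 = 308.8 Hz.
C is above B, so f_C = 308.8 + 5 = 313.8 Hz.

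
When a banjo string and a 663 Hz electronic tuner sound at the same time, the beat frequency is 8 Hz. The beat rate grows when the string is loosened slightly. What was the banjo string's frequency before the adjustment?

655 Hz

|f − 663| = 8, so the banjo string was at either 655 Hz or 671 Hz.
Reducing tension lowers a string's frequency; the adjustment lowers the banjo string's frequency.
The beat rate rose, so the adjustment moved the banjo string further from 663 Hz — it was already below the reference.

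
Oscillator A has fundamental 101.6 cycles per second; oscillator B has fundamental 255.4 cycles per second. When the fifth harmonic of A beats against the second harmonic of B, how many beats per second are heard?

Fifth harmonic of the first: 5·101.6 = 508.0 Hz.
Second harmonic of the second: 2·255.4 = 510.8 Hz.
f_beat = |508.0 − 510.8| = 2.8 Hz.

2.8 Hz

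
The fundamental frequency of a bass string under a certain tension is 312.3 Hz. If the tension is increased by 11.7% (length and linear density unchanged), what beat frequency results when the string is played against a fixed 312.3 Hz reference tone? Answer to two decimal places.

17.76 Hz

For a string, f ∝ √T, so the new frequency is 312.3·√1.117 = 330.0643 Hz.
f_beat = |330.0643 − 312.3| = 17.76 Hz.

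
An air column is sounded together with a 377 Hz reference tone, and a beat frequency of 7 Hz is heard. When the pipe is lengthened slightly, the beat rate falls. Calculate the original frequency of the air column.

|f − 377| = 7, so the air column was at either 370 Hz or 384 Hz.
A longer pipe has a lower fundamental; the adjustment lowers the air column's frequency.
The beat rate fell, so the adjustment moved the air column toward 377 Hz — it must have started above the reference.

384 Hz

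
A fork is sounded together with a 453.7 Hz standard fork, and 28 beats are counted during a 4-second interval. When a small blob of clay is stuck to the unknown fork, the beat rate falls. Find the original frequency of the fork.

Beat frequency = 28/4 = 7 Hz.
|f − 453.7| = 7, so the fork was at either 446.7 Hz or 460.7 Hz.
Adding mass to a fork lowers its frequency; the adjustment lowers the fork's frequency.
The beat rate fell, so the adjustment moved the fork toward 453.7 Hz — it must have started above the reference.

460.7 Hz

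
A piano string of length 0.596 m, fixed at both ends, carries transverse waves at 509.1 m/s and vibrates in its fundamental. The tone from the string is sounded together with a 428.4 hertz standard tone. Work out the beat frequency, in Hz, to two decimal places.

1.30 Hz

For a string fixed at both ends, f_n = n·v/(2L) = 1·509.1/(2·0.596) = 427.0973 Hz.
f_beat = |427.0973 − 428.4| = 1.30 Hz.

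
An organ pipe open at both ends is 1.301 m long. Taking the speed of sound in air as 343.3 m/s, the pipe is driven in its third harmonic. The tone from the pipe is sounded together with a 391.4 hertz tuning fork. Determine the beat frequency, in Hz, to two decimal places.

4.41 Hz

Open pipe: f_n = n·v/(2L) = 3·343.3/(2·1.301) = 395.8109 Hz.
f_beat = |395.8109 − 391.4| = 4.41 Hz.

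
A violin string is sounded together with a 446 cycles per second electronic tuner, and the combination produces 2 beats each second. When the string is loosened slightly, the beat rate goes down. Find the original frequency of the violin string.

448 Hz

|f − 446| = 2, so the violin string was at either 444 Hz or 448 Hz.
Reducing tension lowers a string's frequency; the adjustment lowers the violin string's frequency.
The beat rate fell, so the adjustment moved the violin string toward 446 Hz — it must have started above the reference.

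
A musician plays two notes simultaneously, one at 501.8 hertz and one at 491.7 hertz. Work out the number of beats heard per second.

10.1 Hz

f_beat = |f₁ − f₂|.
|501.8 − 491.7| = 10.1 Hz.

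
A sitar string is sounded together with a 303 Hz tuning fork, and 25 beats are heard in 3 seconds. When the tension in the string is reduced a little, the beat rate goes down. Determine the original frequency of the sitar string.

Beat frequency = 25/3 = 8.3333 Hz.
|f − 303| = 8.3333, so the sitar string was at either 294.6667 Hz or 311.3333 Hz.
Lower tension means lower frequency; the adjustment lowers the sitar string's frequency.
The beat rate fell, so the adjustment moved the sitar string toward 303 Hz — it must have started above the reference.

311.3333 Hz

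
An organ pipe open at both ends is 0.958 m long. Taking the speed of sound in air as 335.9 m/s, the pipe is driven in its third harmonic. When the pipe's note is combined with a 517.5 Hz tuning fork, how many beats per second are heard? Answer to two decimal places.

8.44 Hz

Open pipe: f_n = n·v/(2L) = 3·335.9/(2·0.958) = 525.9395 Hz.
f_beat = |525.9395 − 517.5| = 8.44 Hz.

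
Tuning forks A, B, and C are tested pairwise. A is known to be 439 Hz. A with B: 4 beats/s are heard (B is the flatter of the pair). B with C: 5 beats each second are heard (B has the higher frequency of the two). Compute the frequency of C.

B is below A, so f_B = 439 − 4 = 435 Hz.
C is below B, so f_C = 435 − 5 = 430 Hz.

430 Hz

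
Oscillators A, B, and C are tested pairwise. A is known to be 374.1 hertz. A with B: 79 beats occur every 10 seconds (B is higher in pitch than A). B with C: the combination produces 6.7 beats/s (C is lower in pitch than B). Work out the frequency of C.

375.3 Hz

A–B: Beat frequency = 79/10 = 7.9 Hz.
B is above A, so f_B = 374.1 + 7.9 = 382 Hz.
C is below B, so f_C = 382 − 6.7 = 375.3 Hz.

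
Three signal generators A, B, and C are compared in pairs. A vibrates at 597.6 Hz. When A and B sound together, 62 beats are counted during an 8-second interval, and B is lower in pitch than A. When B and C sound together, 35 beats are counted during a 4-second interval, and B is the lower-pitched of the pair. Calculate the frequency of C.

A–B: Beat frequency = 62/8 = 7.75 Hz.
B is below A, so f_B = 597.6 − 7.75 = 589.85 Hz.
B–C: Beat frequency = 35/4 = 8.75 Hz.
C is above B, so f_C = 589.85 + 8.75 = 598.6 Hz.

598.6 Hz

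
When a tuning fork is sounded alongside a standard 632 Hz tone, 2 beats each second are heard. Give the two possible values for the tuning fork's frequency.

630 Hz or 634 Hz

|f − 632| = 2, so f = 632 ± 2.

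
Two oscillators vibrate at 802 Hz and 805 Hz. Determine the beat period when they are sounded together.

0.333 s

f_beat = |802 − 805| = 3 Hz.
Beat period T = 1 / f_beat = 1 / 3 s.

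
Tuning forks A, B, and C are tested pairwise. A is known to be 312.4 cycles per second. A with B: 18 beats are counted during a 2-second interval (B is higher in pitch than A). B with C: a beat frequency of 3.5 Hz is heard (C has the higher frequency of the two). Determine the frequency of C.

324.9 Hz

A–B: Beat frequency = 18/2 = 9 Hz.
B is above A, so f_B = 312.4 + 9 = 321.4 Hz.
C is above B, so f_C = 321.4 + 3.5 = 324.9 Hz.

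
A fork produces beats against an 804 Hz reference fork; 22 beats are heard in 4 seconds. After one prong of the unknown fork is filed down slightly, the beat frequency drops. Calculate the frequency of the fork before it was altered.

Beat frequency = 22/4 = 5.5 Hz.
|f − 804| = 5.5, so the fork was at either 798.5 Hz or 809.5 Hz.
Filing a prong removes mass and raises the fork's frequency; the adjustment raises the fork's frequency.
The beat rate fell, so the adjustment moved the fork toward 804 Hz — it must have started below the reference.

798.5 Hz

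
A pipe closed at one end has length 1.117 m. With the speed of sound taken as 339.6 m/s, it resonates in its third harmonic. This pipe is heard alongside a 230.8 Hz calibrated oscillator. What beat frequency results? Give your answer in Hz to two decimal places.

2.78 Hz

Closed pipe (odd harmonics): f_n = n·v/(4L) = 3·339.6/(4·1.117) = 228.0215 Hz.
f_beat = |228.0215 − 230.8| = 2.78 Hz.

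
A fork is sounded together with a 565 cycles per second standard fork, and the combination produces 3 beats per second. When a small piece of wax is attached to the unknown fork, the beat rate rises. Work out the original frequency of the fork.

|f − 565| = 3, so the fork was at either 562 Hz or 568 Hz.
Loading a fork with wax lowers its frequency; the adjustment lowers the fork's frequency.
The beat rate rose, so the adjustment moved the fork further from 565 Hz — it was already below the reference.

562 Hz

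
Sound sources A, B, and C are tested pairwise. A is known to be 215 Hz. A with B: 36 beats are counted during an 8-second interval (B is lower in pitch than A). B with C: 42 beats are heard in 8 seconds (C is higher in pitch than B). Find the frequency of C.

A–B: Beat frequency = 36/8 = 4.5 Hz.
B is below A, so f_B = 215 − 4.5 = 210.5 Hz.
B–C: Beat frequency = 42/8 = 5.25 Hz.
C is above B, so f_C = 210.5 + 5.25 = 215.75 Hz.

215.75 Hz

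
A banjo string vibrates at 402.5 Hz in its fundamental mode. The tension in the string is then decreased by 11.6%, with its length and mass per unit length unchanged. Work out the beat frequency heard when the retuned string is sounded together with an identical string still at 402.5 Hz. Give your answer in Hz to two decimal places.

24.06 Hz

For a string, f ∝ √T, so the new frequency is 402.5·√0.884 = 378.4356 Hz.
f_beat = |378.4356 − 402.5| = 24.06 Hz.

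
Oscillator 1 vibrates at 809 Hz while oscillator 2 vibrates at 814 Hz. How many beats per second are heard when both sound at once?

5 Hz

Beats arise from superposition of two nearby frequencies; the beat rate is |f₁ − f₂|.
|809 − 814| = 5 Hz.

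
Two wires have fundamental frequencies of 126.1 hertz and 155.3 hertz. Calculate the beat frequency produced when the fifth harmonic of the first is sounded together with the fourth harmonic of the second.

Fifth harmonic of the first: 5·126.1 = 630.5 Hz.
Fourth harmonic of the second: 4·155.3 = 621.2 Hz.
f_beat = |630.5 − 621.2| = 9.3 Hz.

9.3 Hz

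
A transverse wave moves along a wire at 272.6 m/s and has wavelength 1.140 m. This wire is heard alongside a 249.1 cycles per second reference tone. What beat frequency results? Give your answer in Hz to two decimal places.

Source frequency f = v/λ = 272.6/1.140 = 239.1228 Hz.
f_beat = |239.1228 − 249.1| = 9.98 Hz.

9.98 Hz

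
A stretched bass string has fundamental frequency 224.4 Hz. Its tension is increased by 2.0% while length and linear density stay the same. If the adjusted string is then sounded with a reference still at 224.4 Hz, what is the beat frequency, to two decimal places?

For a string, f ∝ √T, so the new frequency is 224.4·√1.020 = 226.6329 Hz.
f_beat = |226.6329 − 224.4| = 2.23 Hz.

2.23 Hz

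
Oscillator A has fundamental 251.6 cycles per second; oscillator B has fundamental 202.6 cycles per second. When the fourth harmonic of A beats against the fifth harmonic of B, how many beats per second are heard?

6.6 Hz

Fourth harmonic of the first: 4·251.6 = 1006.4 Hz.
Fifth harmonic of the second: 5·202.6 = 1013.0 Hz.
f_beat = |1006.4 − 1013.0| = 6.6 Hz.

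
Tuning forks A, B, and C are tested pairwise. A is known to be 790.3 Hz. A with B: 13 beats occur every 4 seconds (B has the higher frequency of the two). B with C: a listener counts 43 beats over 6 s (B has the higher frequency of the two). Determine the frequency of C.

A–B: Beat frequency = 13/4 = 3.25 Hz.
B is above A, so f_B = 790.3 + 3.25 = 793.55 Hz.
B–C: Beat frequency = 43/6 = 7.1667 Hz.
C is below B, so f_C = 793.55 − 7.1667 = 786.3833 Hz.

786.3833 Hz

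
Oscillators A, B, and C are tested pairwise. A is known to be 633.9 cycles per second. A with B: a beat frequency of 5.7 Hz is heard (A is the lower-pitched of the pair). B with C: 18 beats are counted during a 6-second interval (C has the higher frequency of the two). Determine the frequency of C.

B is above A, so f_B = 633.9 + 5.7 = 639.6 Hz.
B–C: Beat frequency = 18/6 = 3 Hz.
C is above B, so f_C = 639.6 + 3 = 642.6 Hz.

642.6 Hz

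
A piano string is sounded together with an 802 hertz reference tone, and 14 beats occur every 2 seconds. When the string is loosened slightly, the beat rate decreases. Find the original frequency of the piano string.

Beat frequency = 14/2 = 7 Hz.
|f − 802| = 7, so the piano string was at either 795 Hz or 809 Hz.
Reducing tension lowers a string's frequency; the adjustment lowers the piano string's frequency.
The beat rate fell, so the adjustment moved the piano string toward 802 Hz — it must have started above the reference.

809 Hz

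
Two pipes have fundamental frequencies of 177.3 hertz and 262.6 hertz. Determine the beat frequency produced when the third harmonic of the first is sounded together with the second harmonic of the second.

Third harmonic of the first: 3·177.3 = 531.9 Hz.
Second harmonic of the second: 2·262.6 = 525.2 Hz.
f_beat = |531.9 − 525.2| = 6.7 Hz.

6.7 Hz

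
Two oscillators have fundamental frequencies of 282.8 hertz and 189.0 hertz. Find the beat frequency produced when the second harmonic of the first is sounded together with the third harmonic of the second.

Second harmonic of the first: 2·282.8 = 565.6 Hz.
Third harmonic of the second: 3·189.0 = 567.0 Hz.
f_beat = |565.6 − 567.0| = 1.4 Hz.

1.4 Hz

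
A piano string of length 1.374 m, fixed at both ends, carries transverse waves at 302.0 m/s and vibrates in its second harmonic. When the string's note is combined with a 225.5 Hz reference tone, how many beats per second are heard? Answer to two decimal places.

For a string fixed at both ends, f_n = n·v/(2L) = 2·302.0/(2·1.374) = 219.7962 Hz.
f_beat = |219.7962 − 225.5| = 5.70 Hz.

5.70 Hz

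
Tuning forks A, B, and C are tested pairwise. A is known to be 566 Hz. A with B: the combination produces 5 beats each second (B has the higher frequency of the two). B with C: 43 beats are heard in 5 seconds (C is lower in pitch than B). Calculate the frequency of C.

B is above A, so f_B = 566 + 5 = 571 Hz.
B–C: Beat frequency = 43/5 = 8.6 Hz.
C is below B, so f_C = 571 − 8.6 = 562.4 Hz.

562.4 Hz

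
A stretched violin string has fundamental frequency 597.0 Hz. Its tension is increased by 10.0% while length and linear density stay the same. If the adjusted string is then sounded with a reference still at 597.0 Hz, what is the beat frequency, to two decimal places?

For a string, f ∝ √T, so the new frequency is 597.0·√1.100 = 626.1389 Hz.
f_beat = |626.1389 − 597.0| = 29.14 Hz.

29.14 Hz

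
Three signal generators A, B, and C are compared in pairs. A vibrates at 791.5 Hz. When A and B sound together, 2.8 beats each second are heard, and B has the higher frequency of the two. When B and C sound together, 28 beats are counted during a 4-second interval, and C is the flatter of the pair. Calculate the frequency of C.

B is above A, so f_B = 791.5 + 2.8 = 794.3 Hz.
B–C: Beat frequency = 28/4 = 7 Hz.
C is below B, so f_C = 794.3 − 7 = 787.3 Hz.

787.3 Hz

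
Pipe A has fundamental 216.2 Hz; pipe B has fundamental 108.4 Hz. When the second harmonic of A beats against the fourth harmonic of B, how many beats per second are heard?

1.2 Hz

Second harmonic of the first: 2·216.2 = 432.4 Hz.
Fourth harmonic of the second: 4·108.4 = 433.6 Hz.
f_beat = |432.4 − 433.6| = 1.2 Hz.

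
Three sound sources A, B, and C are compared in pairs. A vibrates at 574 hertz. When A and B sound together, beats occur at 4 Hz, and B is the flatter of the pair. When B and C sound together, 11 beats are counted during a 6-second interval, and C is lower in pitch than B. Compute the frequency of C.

568.1667 Hz

B is below A, so f_B = 574 − 4 = 570 Hz.
B–C: Beat frequency = 11/6 = 1.8333 Hz.
C is below B, so f_C = 570 − 1.8333 = 568.1667 Hz.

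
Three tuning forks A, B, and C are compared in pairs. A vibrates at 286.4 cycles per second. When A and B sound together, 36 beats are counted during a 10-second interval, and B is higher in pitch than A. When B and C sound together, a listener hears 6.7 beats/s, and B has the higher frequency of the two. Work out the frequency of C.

283.3 Hz

A–B: Beat frequency = 36/10 = 3.6 Hz.
B is above A, so f_B = 286.4 + 3.6 = 290 Hz.
C is below B, so f_C = 290 − 6.7 = 283.3 Hz.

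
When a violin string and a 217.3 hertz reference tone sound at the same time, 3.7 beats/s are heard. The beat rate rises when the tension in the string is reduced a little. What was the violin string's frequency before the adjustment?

|f − 217.3| = 3.7, so the violin string was at either 213.6 Hz or 221 Hz.
Lower tension means lower frequency; the adjustment lowers the violin string's frequency.
The beat rate rose, so the adjustment moved the violin string further from 217.3 Hz — it was already below the reference.

213.6 Hz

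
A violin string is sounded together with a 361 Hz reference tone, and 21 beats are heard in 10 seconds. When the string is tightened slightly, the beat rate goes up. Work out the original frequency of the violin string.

Beat frequency = 21/10 = 2.1 Hz.
|f − 361| = 2.1, so the violin string was at either 358.9 Hz or 363.1 Hz.
Increasing tension raises a string's frequency; the adjustment raises the violin string's frequency.
The beat rate rose, so the adjustment moved the violin string further from 361 Hz — it was already above the reference.

363.1 Hz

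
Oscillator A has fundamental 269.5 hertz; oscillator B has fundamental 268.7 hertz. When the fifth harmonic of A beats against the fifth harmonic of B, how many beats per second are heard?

4.0 Hz

Fifth harmonic of the first: 5·269.5 = 1347.5 Hz.
Fifth harmonic of the second: 5·268.7 = 1343.5 Hz.
f_beat = |1347.5 − 1343.5| = 4.0 Hz.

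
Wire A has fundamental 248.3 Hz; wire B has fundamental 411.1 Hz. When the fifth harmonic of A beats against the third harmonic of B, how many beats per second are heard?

Fifth harmonic of the first: 5·248.3 = 1241.5 Hz.
Third harmonic of the second: 3·411.1 = 1233.3 Hz.
f_beat = |1241.5 − 1233.3| = 8.2 Hz.

8.2 Hz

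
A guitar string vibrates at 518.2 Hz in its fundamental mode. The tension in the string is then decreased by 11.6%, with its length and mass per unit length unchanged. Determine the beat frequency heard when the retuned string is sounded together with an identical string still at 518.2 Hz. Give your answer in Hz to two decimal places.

For a string, f ∝ √T, so the new frequency is 518.2·√0.884 = 487.2182 Hz.
f_beat = |487.2182 − 518.2| = 30.98 Hz.

30.98 Hz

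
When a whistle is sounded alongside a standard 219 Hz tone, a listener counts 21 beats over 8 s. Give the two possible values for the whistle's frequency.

216.375 Hz or 221.625 Hz

Beat frequency = 21/8 = 2.625 Hz.
|f − 219| = 2.625, so f = 219 ± 2.625.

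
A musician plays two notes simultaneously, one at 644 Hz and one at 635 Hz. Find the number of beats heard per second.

9 Hz

Beats arise from superposition of two nearby frequencies; the beat rate is |f₁ − f₂|.
|644 − 635| = 9 Hz.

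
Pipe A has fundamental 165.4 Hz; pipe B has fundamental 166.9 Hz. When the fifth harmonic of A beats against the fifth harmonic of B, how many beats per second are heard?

Fifth harmonic of the first: 5·165.4 = 827.0 Hz.
Fifth harmonic of the second: 5·166.9 = 834.5 Hz.
f_beat = |827.0 − 834.5| = 7.5 Hz.

7.5 Hz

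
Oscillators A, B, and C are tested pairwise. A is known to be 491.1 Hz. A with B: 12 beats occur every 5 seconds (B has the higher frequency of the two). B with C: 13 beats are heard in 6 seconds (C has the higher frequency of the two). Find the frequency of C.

A–B: Beat frequency = 12/5 = 2.4 Hz.
B is above A, so f_B = 491.1 + 2.4 = 493.5 Hz.
B–C: Beat frequency = 13/6 = 2.1667 Hz.
C is above B, so f_C = 493.5 + 2.1667 = 495.6667 Hz.

495.6667 Hz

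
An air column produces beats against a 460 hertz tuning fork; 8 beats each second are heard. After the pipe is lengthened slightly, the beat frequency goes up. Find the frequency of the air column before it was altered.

|f − 460| = 8, so the air column was at either 452 Hz or 468 Hz.
A longer pipe has a lower fundamental; the adjustment lowers the air column's frequency.
The beat rate rose, so the adjustment moved the air column further from 460 Hz — it was already below the reference.

452 Hz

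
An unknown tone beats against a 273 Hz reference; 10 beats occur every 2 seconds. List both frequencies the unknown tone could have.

Beat frequency = 10/2 = 5 Hz.
|f − 273| = 5, so f = 273 ± 5.

268 Hz or 278 Hz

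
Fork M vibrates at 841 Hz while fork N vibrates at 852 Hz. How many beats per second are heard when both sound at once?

f_beat = |f₁ − f₂|.
|841 − 852| = 11 Hz.

11 Hz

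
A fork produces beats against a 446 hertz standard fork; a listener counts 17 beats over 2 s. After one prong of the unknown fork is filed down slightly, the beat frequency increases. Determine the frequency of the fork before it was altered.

454.5 Hz

Beat frequency = 17/2 = 8.5 Hz.
|f − 446| = 8.5, so the fork was at either 437.5 Hz or 454.5 Hz.
Filing a prong removes mass and raises the fork's frequency; the adjustment raises the fork's frequency.
The beat rate rose, so the adjustment moved the fork further from 446 Hz — it was already above the reference.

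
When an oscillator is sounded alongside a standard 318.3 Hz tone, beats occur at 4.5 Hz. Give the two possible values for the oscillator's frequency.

313.8 Hz or 322.8 Hz

|f − 318.3| = 4.5, so f = 318.3 ± 4.5.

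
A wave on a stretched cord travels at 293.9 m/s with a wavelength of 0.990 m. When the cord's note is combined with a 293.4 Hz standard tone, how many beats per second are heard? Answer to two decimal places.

3.47 Hz

Source frequency f = v/λ = 293.9/0.990 = 296.8687 Hz.
f_beat = |296.8687 − 293.4| = 3.47 Hz.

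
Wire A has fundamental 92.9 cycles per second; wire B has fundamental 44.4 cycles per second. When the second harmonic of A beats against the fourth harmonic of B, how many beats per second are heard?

Second harmonic of the first: 2·92.9 = 185.8 Hz.
Fourth harmonic of the second: 4·44.4 = 177.6 Hz.
f_beat = |185.8 − 177.6| = 8.2 Hz.

8.2 Hz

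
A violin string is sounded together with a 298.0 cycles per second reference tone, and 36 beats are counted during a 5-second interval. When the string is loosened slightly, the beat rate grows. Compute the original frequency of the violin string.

290.8 Hz

Beat frequency = 36/5 = 7.2 Hz.
|f − 298.0| = 7.2, so the violin string was at either 290.8 Hz or 305.2 Hz.
Reducing tension lowers a string's frequency; the adjustment lowers the violin string's frequency.
The beat rate rose, so the adjustment moved the violin string further from 298.0 Hz — it was already below the reference.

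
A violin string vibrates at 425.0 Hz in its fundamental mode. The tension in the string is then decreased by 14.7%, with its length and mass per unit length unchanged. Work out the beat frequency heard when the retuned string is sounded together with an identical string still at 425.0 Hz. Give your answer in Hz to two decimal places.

For a string, f ∝ √T, so the new frequency is 425.0·√0.853 = 392.5215 Hz.
f_beat = |392.5215 − 425.0| = 32.48 Hz.

32.48 Hz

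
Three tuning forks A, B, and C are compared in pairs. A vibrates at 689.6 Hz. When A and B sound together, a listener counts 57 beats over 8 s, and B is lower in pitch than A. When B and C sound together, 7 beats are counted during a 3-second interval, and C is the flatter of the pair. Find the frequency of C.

A–B: Beat frequency = 57/8 = 7.125 Hz.
B is below A, so f_B = 689.6 − 7.125 = 682.475 Hz.
B–C: Beat frequency = 7/3 = 2.3333 Hz.
C is below B, so f_C = 682.475 − 2.3333 = 680.1417 Hz.

680.1417 Hz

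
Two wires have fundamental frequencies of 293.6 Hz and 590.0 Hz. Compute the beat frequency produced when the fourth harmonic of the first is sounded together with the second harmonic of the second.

Fourth harmonic of the first: 4·293.6 = 1174.4 Hz.
Second harmonic of the second: 2·590.0 = 1180.0 Hz.
f_beat = |1174.4 − 1180.0| = 5.6 Hz.

5.6 Hz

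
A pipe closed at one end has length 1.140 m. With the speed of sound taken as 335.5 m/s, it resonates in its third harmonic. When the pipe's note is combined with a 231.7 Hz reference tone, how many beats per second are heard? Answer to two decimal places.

10.98 Hz

Closed pipe (odd harmonics): f_n = n·v/(4L) = 3·335.5/(4·1.140) = 220.7237 Hz.
f_beat = |220.7237 − 231.7| = 10.98 Hz.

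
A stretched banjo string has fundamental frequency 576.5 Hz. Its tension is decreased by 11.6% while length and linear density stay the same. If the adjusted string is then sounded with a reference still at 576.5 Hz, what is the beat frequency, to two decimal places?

34.47 Hz

For a string, f ∝ √T, so the new frequency is 576.5·√0.884 = 542.0326 Hz.
f_beat = |542.0326 − 576.5| = 34.47 Hz.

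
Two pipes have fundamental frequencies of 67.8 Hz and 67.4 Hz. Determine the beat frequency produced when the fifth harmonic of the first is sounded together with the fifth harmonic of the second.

2.0 Hz

Fifth harmonic of the first: 5·67.8 = 339.0 Hz.
Fifth harmonic of the second: 5·67.4 = 337.0 Hz.
f_beat = |339.0 − 337.0| = 2.0 Hz.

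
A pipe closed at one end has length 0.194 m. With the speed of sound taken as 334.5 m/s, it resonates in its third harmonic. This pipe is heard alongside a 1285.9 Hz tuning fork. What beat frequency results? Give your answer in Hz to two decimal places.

7.27 Hz

Closed pipe (odd harmonics): f_n = n·v/(4L) = 3·334.5/(4·0.194) = 1293.1701 Hz.
f_beat = |1293.1701 − 1285.9| = 7.27 Hz.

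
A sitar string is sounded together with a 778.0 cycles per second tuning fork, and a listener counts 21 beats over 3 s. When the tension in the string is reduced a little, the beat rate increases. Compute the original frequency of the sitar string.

771 Hz

Beat frequency = 21/3 = 7 Hz.
|f − 778.0| = 7, so the sitar string was at either 771 Hz or 785 Hz.
Lower tension means lower frequency; the adjustment lowers the sitar string's frequency.
The beat rate rose, so the adjustment moved the sitar string further from 778.0 Hz — it was already below the reference.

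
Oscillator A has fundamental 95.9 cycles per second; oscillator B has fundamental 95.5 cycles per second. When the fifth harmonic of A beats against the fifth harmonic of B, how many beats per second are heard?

Fifth harmonic of the first: 5·95.9 = 479.5 Hz.
Fifth harmonic of the second: 5·95.5 = 477.5 Hz.
f_beat = |479.5 − 477.5| = 2.0 Hz.

2.0 Hz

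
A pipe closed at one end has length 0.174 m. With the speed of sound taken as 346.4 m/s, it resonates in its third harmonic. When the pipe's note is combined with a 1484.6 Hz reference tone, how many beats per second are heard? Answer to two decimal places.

Closed pipe (odd harmonics): f_n = n·v/(4L) = 3·346.4/(4·0.174) = 1493.1034 Hz.
f_beat = |1493.1034 − 1484.6| = 8.50 Hz.

8.50 Hz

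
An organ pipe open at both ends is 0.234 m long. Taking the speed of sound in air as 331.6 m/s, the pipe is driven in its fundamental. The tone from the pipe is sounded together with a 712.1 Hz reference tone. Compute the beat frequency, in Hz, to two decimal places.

3.55 Hz

Open pipe: f_n = n·v/(2L) = 1·331.6/(2·0.234) = 708.5470 Hz.
f_beat = |708.5470 − 712.1| = 3.55 Hz.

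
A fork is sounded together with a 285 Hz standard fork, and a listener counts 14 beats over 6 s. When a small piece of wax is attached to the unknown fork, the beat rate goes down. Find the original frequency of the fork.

Beat frequency = 14/6 = 2.3333 Hz.
|f − 285| = 2.3333, so the fork was at either 282.6667 Hz or 287.3333 Hz.
Loading a fork with wax lowers its frequency; the adjustment lowers the fork's frequency.
The beat rate fell, so the adjustment moved the fork toward 285 Hz — it must have started above the reference.

287.3333 Hz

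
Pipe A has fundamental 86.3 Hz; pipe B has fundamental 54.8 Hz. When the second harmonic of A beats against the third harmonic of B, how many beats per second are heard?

8.2 Hz

Second harmonic of the first: 2·86.3 = 172.6 Hz.
Third harmonic of the second: 3·54.8 = 164.4 Hz.
f_beat = |172.6 − 164.4| = 8.2 Hz.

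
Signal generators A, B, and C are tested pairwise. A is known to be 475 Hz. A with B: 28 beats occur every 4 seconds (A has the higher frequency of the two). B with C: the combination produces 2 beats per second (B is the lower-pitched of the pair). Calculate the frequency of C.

A–B: Beat frequency = 28/4 = 7 Hz.
B is below A, so f_B = 475 − 7 = 468 Hz.
C is above B, so f_C = 468 + 2 = 470 Hz.

470 Hz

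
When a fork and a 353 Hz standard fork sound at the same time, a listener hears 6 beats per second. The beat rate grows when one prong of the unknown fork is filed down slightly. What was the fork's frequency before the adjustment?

|f − 353| = 6, so the fork was at either 347 Hz or 359 Hz.
Filing a prong removes mass and raises the fork's frequency; the adjustment raises the fork's frequency.
The beat rate rose, so the adjustment moved the fork further from 353 Hz — it was already above the reference.

359 Hz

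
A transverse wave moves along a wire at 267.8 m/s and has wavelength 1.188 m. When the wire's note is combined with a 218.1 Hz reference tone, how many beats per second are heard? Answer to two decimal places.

7.32 Hz

Source frequency f = v/λ = 267.8/1.188 = 225.4209 Hz.
f_beat = |225.4209 − 218.1| = 7.32 Hz.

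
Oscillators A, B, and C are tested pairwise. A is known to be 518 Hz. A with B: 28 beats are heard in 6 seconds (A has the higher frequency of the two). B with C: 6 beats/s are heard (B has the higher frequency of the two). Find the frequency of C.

A–B: Beat frequency = 28/6 = 4.6667 Hz.
B is below A, so f_B = 518 − 4.6667 = 513.3333 Hz.
C is below B, so f_C = 513.3333 − 6 = 507.3333 Hz.

507.3333 Hz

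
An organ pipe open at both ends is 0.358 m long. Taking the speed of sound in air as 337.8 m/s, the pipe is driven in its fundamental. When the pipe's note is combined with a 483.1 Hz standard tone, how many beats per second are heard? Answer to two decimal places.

11.31 Hz

Open pipe: f_n = n·v/(2L) = 1·337.8/(2·0.358) = 471.7877 Hz.
f_beat = |471.7877 − 483.1| = 11.31 Hz.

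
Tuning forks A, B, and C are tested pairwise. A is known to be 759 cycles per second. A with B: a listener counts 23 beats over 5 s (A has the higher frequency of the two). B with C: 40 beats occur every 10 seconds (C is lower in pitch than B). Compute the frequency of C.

A–B: Beat frequency = 23/5 = 4.6 Hz.
B is below A, so f_B = 759 − 4.6 = 754.4 Hz.
B–C: Beat frequency = 40/10 = 4 Hz.
C is below B, so f_C = 754.4 − 4 = 750.4 Hz.

750.4 Hz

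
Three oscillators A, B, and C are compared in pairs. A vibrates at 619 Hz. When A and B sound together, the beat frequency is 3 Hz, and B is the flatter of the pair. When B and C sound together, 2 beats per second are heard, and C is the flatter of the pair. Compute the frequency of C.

B is below A, so f_B = 619 − 3 = 616 Hz.
C is below B, so f_C = 616 − 2 = 614 Hz.

614 Hz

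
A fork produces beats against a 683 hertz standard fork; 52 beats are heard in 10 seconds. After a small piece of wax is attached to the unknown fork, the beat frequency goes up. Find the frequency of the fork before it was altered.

677.8 Hz

Beat frequency = 52/10 = 5.2 Hz.
|f − 683| = 5.2, so the fork was at either 677.8 Hz or 688.2 Hz.
Loading a fork with wax lowers its frequency; the adjustment lowers the fork's frequency.
The beat rate rose, so the adjustment moved the fork further from 683 Hz — it was already below the reference.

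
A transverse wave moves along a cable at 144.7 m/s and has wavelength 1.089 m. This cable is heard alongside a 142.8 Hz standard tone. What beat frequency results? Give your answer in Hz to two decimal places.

9.93 Hz

Source frequency f = v/λ = 144.7/1.089 = 132.8742 Hz.
f_beat = |132.8742 − 142.8| = 9.93 Hz.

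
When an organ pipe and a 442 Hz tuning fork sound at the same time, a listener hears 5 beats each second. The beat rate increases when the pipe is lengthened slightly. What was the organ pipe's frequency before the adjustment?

437 Hz

|f − 442| = 5, so the organ pipe was at either 437 Hz or 447 Hz.
A longer pipe has a lower fundamental; the adjustment lowers the organ pipe's frequency.
The beat rate rose, so the adjustment moved the organ pipe further from 442 Hz — it was already below the reference.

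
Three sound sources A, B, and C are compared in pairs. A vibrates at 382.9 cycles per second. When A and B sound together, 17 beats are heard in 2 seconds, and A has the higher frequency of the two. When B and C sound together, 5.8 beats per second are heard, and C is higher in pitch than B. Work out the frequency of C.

380.2 Hz

A–B: Beat frequency = 17/2 = 8.5 Hz.
B is below A, so f_B = 382.9 − 8.5 = 374.4 Hz.
C is above B, so f_C = 374.4 + 5.8 = 380.2 Hz.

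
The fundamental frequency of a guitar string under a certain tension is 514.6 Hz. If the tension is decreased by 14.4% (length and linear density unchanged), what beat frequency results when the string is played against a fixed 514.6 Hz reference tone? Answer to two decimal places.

38.49 Hz

For a string, f ∝ √T, so the new frequency is 514.6·√0.856 = 476.1093 Hz.
f_beat = |476.1093 − 514.6| = 38.49 Hz.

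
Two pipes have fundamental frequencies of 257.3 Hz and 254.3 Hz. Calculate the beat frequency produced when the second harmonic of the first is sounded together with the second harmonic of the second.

6.0 Hz

Second harmonic of the first: 2·257.3 = 514.6 Hz.
Second harmonic of the second: 2·254.3 = 508.6 Hz.
f_beat = |514.6 − 508.6| = 6.0 Hz.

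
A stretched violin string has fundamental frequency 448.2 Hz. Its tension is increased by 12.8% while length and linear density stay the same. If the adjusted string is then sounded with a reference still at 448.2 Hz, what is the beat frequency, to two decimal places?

27.82 Hz

For a string, f ∝ √T, so the new frequency is 448.2·√1.128 = 476.0213 Hz.
f_beat = |476.0213 − 448.2| = 27.82 Hz.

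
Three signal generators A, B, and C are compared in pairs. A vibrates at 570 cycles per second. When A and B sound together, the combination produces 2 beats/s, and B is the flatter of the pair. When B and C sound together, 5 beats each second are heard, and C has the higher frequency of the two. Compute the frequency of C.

B is below A, so f_B = 570 − 2 = 568 Hz.
C is above B, so f_C = 568 + 5 = 573 Hz.

573 Hz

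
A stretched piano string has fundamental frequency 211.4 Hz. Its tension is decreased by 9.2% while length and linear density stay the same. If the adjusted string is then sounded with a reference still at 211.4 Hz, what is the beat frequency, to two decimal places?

9.96 Hz

For a string, f ∝ √T, so the new frequency is 211.4·√0.908 = 201.4410 Hz.
f_beat = |201.4410 − 211.4| = 9.96 Hz.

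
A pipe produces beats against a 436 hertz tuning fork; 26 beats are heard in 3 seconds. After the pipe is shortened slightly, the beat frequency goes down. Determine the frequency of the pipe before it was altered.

427.3333 Hz

Beat frequency = 26/3 = 8.6667 Hz.
|f − 436| = 8.6667, so the pipe was at either 427.3333 Hz or 444.6667 Hz.
A shorter pipe has a higher fundamental; the adjustment raises the pipe's frequency.
The beat rate fell, so the adjustment moved the pipe toward 436 Hz — it must have started below the reference.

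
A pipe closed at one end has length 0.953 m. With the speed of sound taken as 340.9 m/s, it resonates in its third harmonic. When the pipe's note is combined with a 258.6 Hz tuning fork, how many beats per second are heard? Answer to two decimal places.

Closed pipe (odd harmonics): f_n = n·v/(4L) = 3·340.9/(4·0.953) = 268.2844 Hz.
f_beat = |268.2844 − 258.6| = 9.68 Hz.

9.68 Hz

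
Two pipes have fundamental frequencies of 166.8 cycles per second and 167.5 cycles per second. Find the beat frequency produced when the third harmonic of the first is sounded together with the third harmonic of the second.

Third harmonic of the first: 3·166.8 = 500.4 Hz.
Third harmonic of the second: 3·167.5 = 502.5 Hz.
f_beat = |500.4 − 502.5| = 2.1 Hz.

2.1 Hz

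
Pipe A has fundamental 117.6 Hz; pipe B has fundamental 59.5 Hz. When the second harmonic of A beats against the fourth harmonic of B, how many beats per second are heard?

2.8 Hz

Second harmonic of the first: 2·117.6 = 235.2 Hz.
Fourth harmonic of the second: 4·59.5 = 238.0 Hz.
f_beat = |235.2 − 238.0| = 2.8 Hz.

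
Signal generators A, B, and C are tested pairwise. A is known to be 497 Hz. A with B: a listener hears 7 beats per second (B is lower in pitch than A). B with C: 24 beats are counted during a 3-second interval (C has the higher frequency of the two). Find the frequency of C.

498 Hz

B is below A, so f_B = 497 − 7 = 490 Hz.
B–C: Beat frequency = 24/3 = 8 Hz.
C is above B, so f_C = 490 + 8 = 498 Hz.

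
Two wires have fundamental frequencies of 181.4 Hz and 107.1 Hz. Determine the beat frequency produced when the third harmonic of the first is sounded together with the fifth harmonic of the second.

8.7 Hz

Third harmonic of the first: 3·181.4 = 544.2 Hz.
Fifth harmonic of the second: 5·107.1 = 535.5 Hz.
f_beat = |544.2 − 535.5| = 8.7 Hz.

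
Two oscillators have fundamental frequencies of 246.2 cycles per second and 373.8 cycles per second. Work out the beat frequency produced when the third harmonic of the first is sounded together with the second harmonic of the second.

Third harmonic of the first: 3·246.2 = 738.6 Hz.
Second harmonic of the second: 2·373.8 = 747.6 Hz.
f_beat = |738.6 − 747.6| = 9.0 Hz.

9.0 Hz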